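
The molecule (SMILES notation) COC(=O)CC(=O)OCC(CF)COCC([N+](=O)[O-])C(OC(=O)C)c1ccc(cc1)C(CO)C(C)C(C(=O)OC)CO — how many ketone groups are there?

0

Reading the structure from left to right:
  CH3OOC: CH3O–C(=O)–: carbonyl C bonded to C and to –OCH3 → ester (not ketone + ether).
  CH2COOCH2: –C(=O)–O–C with C on the carbonyl side → ester.
  CH(CH2F): pendant –CH2X: halogen on sp³ carbon → alkyl halide.
  CH2OCH2: C–O–C with sp³ carbons on both sides and no adjacent C=O → ether.
  CH(NO2): –NO2 on an sp³ carbon → nitro (the N=O is not a carbonyl).
  CH(OCOCH3): pendant –OC(=O)CH3: an acyloxy group → ester.
  C6H4: para-disubstituted benzene ring → arene.
  CH(CH2OH): pendant –CH2OH on an sp³ backbone C → alcohol.
  CH(COOCH3): pendant –COOCH3: carbonyl C bonded to C and –OCH3 → ester.
  CH2OH: –OH on an sp³ carbon → alcohol.
No segment is a ketone: CH3OOC is ester, not ketone; CH2COOCH2 is ester, not ketone; CH(OCOCH3) is ester, not ketone. → 0.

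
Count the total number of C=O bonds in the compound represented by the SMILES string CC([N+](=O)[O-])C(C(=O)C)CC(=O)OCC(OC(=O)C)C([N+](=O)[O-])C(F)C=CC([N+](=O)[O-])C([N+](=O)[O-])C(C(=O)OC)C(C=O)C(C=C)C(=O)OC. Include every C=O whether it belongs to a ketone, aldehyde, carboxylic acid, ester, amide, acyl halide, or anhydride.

6

CH(COCH3): ketone, 1 C=O (running total 1).
CH2COOCH2: ester, 1 C=O (running total 2).
CH(OCOCH3): ester, 1 C=O (running total 3).
CH(COOCH3): ester, 1 C=O (running total 4).
CH(CHO): aldehyde, 1 C=O (running total 5).
COOCH3: ester, 1 C=O (running total 6).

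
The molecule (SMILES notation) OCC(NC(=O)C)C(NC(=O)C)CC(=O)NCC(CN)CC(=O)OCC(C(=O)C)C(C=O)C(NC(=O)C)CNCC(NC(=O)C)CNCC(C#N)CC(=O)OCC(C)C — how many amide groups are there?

Working along the chain:
  HOCH2: HO– on an sp³ carbon → alcohol.
  CH(NHCOCH3): pendant –NHC(=O)CH3: N bonded to a carbonyl → amide (not amine).
  CH(NHCOCH3): pendant –NHC(=O)CH3: N bonded to a carbonyl → amide (not amine).
  CH2CONHCH2: –C(=O)–N– linkage → amide (the N is not an amine).
  CH(CH2NH2): pendant –CH2NH2: N on sp³ C, no adjacent C=O → amine.
  CH2COOCH2: –C(=O)–O–C with C on the carbonyl side → ester.
  CH(COCH3): pendant –COCH3: carbonyl C bonded to two carbons → ketone.
  CH(CHO): pendant –CHO: carbonyl C bonded to C and H → aldehyde.
  CH(NHCOCH3): pendant –NHC(=O)CH3: N bonded to a carbonyl → amide (not amine).
  CH2NHCH2: C–N–C with sp³ carbons and no adjacent C=O → amine (secondary).
  CH(NHCOCH3): pendant –NHC(=O)CH3: N bonded to a carbonyl → amide (not amine).
  CH2NHCH2: C–N–C with sp³ carbons and no adjacent C=O → amine (secondary).
  CH(CN): pendant –C≡N: nitrile.
  CH2COOCH2: –C(=O)–O–C with C on the carbonyl side → ester.
Amide appears at: CH(NHCOCH3), CH(NHCOCH3), CH2CONHCH2, CH(NHCOCH3), CH(NHCOCH3) → 5.

5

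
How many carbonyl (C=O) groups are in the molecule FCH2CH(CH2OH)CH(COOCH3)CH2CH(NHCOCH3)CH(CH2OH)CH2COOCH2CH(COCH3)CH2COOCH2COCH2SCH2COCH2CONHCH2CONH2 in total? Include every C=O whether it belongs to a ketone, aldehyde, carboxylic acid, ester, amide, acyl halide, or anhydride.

9

CH(COOCH3): ester, 1 C=O (running total 1).
CH(NHCOCH3): amide, 1 C=O (running total 2).
CH2COOCH2: ester, 1 C=O (running total 3).
CH(COCH3): ketone, 1 C=O (running total 4).
CH2COOCH2: ester, 1 C=O (running total 5).
CO: ketone, 1 C=O (running total 6).
CO: ketone, 1 C=O (running total 7).
CH2CONHCH2: amide, 1 C=O (running total 8).
CONH2: amide, 1 C=O (running total 9).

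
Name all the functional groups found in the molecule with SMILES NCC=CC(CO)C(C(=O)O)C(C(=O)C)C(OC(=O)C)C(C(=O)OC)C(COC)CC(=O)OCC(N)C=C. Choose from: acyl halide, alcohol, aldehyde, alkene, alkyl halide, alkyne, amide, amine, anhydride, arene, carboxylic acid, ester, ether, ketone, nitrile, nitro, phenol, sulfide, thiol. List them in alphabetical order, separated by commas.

Reading the structure from left to right:
  H2NCH2: –NH2 on an sp³ carbon with no adjacent C=O → amine.
  CH=CH: C=C double bond → alkene.
  CH(CH2OH): pendant –CH2OH on an sp³ backbone C → alcohol.
  CH(COOH): pendant –COOH: carbonyl C bonded to C and –OH → carboxylic acid.
  CH(COCH3): pendant –COCH3: carbonyl C bonded to two carbons → ketone.
  CH(OCOCH3): pendant –OC(=O)CH3: an acyloxy group → ester.
  CH(COOCH3): pendant –COOCH3: carbonyl C bonded to C and –OCH3 → ester.
  CH(CH2OCH3): pendant –CH2OCH3: C–O–C linkage → ether.
  CH2COOCH2: –C(=O)–O–C with C on the carbonyl side → ester.
  CH(NH2): –NH2 on an sp³ carbon with no adjacent C=O → amine.
  CH=CH2: C=C double bond → alkene.

alcohol, alkene, amine, carboxylic acid, ester, ether, ketone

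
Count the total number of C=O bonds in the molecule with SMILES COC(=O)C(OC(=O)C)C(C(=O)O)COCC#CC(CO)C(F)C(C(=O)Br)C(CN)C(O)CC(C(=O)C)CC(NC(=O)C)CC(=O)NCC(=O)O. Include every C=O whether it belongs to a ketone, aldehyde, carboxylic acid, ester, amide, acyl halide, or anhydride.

CH3OOC: ester, 1 C=O (running total 1).
CH(OCOCH3): ester, 1 C=O (running total 2).
CH(COOH): carboxylic acid, 1 C=O (running total 3).
CH(COBr): acyl halide, 1 C=O (running total 4).
CH(COCH3): ketone, 1 C=O (running total 5).
CH(NHCOCH3): amide, 1 C=O (running total 6).
CH2CONHCH2: amide, 1 C=O (running total 7).
COOH: carboxylic acid, 1 C=O (running total 8).

8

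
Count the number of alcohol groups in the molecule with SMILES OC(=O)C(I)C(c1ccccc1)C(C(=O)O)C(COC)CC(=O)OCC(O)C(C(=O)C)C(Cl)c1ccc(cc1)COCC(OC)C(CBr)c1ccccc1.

1

Reading the structure from left to right:
  HOOC: –COOH: carbonyl C bonded to –OH and C → carboxylic acid (the –OH is not a separate alcohol).
  CH(I): halogen on an sp³ carbon → alkyl halide.
  CH(C6H5): pendant –C6H5: benzene ring → arene.
  CH(COOH): pendant –COOH: carbonyl C bonded to C and –OH → carboxylic acid.
  CH(CH2OCH3): pendant –CH2OCH3: C–O–C linkage → ether.
  CH2COOCH2: –C(=O)–O–C with C on the carbonyl side → ester.
  CH(OH): –OH on an sp³ carbon → alcohol (secondary).
  CH(COCH3): pendant –COCH3: carbonyl C bonded to two carbons → ketone.
  CH(Cl): halogen on an sp³ carbon → alkyl halide.
  C6H4: para-disubstituted benzene ring → arene.
  CH2OCH2: C–O–C with sp³ carbons on both sides and no adjacent C=O → ether.
  CH(OCH3): pendant –OCH3: C–O–C with sp³ C, no adjacent C=O → ether.
  CH(CH2Br): pendant –CH2X: halogen on sp³ carbon → alkyl halide.
  C6H5: –C6H5 phenyl ring → arene.
Alcohol appears at: CH(OH) → 1.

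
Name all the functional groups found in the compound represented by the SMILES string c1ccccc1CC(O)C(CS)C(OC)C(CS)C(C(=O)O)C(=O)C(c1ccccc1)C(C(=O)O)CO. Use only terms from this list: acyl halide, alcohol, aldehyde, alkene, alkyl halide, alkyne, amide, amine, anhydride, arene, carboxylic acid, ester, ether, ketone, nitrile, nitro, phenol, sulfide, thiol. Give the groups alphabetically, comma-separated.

Working along the chain:
  C6H5: C6H5– phenyl ring → arene.
  CH(OH): –OH on an sp³ carbon → alcohol (secondary).
  CH(CH2SH): pendant –CH2SH → thiol.
  CH(OCH3): pendant –OCH3: C–O–C with sp³ C, no adjacent C=O → ether.
  CH(CH2SH): pendant –CH2SH → thiol.
  CH(COOH): pendant –COOH: carbonyl C bonded to C and –OH → carboxylic acid.
  CO: –C(=O)– with carbon on both sides → ketone.
  CH(C6H5): pendant –C6H5: benzene ring → arene.
  CH(COOH): pendant –COOH: carbonyl C bonded to C and –OH → carboxylic acid.
  CH2OH: –OH on an sp³ carbon → alcohol.

alcohol, arene, carboxylic acid, ether, ketone, thiol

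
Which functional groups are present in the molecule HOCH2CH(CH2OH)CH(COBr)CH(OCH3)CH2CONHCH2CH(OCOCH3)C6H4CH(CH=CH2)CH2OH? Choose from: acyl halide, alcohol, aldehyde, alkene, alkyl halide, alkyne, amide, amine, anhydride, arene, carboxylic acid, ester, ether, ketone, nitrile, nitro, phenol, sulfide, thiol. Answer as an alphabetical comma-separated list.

Working along the chain:
  HOCH2: HO– on an sp³ carbon → alcohol.
  CH(CH2OH): pendant –CH2OH on an sp³ backbone C → alcohol.
  CH(COBr): pendant –C(=O)X: carbonyl C bonded to C and halogen → acyl halide.
  CH(OCH3): pendant –OCH3: C–O–C with sp³ C, no adjacent C=O → ether.
  CH2CONHCH2: –C(=O)–N– linkage → amide (the N is not an amine).
  CH(OCOCH3): pendant –OC(=O)CH3: an acyloxy group → ester.
  C6H4: para-disubstituted benzene ring → arene.
  CH(CH=CH2): pendant –CH=CH2: C=C double bond → alkene.
  CH2OH: –OH on an sp³ carbon → alcohol.

acyl halide, alcohol, alkene, amide, arene, ester, ether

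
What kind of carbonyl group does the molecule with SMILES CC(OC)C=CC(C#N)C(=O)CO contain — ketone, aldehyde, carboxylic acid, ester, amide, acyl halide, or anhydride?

ketone

The carbonyl is in the CO segment: –C(=O)– with carbon on both sides → ketone.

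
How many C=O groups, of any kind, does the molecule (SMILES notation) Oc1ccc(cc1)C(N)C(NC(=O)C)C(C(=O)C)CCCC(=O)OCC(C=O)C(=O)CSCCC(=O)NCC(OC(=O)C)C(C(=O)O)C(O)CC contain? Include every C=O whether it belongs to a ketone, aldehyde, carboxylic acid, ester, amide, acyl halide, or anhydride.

CH(NHCOCH3): amide, 1 C=O (running total 1).
CH(COCH3): ketone, 1 C=O (running total 2).
CH2COOCH2: ester, 1 C=O (running total 3).
CH(CHO): aldehyde, 1 C=O (running total 4).
CO: ketone, 1 C=O (running total 5).
CH2CONHCH2: amide, 1 C=O (running total 6).
CH(OCOCH3): ester, 1 C=O (running total 7).
CH(COOH): carboxylic acid, 1 C=O (running total 8).

8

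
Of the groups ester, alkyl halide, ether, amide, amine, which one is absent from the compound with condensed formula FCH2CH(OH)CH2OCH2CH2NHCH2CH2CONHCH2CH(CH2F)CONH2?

ester

ether: present (CH2OCH2 — C–O–C with sp³ carbons on both sides and no adjacent C=O → ether).
alkyl halide: present (FCH2 — halogen on an sp³ carbon → alkyl halide).
amide: present (CH2CONHCH2 — –C(=O)–N– linkage → amide (the N is not an amine)).
amine: present (CH2NHCH2 — C–N–C with sp³ carbons and no adjacent C=O → amine (secondary)).
ester: no segment matches this pattern.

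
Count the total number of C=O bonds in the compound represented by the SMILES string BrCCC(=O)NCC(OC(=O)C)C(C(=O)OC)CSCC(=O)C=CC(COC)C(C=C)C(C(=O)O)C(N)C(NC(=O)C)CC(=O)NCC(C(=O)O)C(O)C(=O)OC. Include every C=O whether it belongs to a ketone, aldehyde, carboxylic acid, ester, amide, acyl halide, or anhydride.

9

CH2CONHCH2: amide, 1 C=O (running total 1).
CH(OCOCH3): ester, 1 C=O (running total 2).
CH(COOCH3): ester, 1 C=O (running total 3).
CO: ketone, 1 C=O (running total 4).
CH(COOH): carboxylic acid, 1 C=O (running total 5).
CH(NHCOCH3): amide, 1 C=O (running total 6).
CH2CONHCH2: amide, 1 C=O (running total 7).
CH(COOH): carboxylic acid, 1 C=O (running total 8).
COOCH3: ester, 1 C=O (running total 9).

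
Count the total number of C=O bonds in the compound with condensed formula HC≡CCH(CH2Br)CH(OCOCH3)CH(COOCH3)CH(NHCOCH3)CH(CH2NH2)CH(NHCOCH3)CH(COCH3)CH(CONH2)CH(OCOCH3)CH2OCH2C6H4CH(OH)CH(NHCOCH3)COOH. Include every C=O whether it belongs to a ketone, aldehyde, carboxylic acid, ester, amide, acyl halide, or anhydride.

9

CH(OCOCH3): ester, 1 C=O (running total 1).
CH(COOCH3): ester, 1 C=O (running total 2).
CH(NHCOCH3): amide, 1 C=O (running total 3).
CH(NHCOCH3): amide, 1 C=O (running total 4).
CH(COCH3): ketone, 1 C=O (running total 5).
CH(CONH2): amide, 1 C=O (running total 6).
CH(OCOCH3): ester, 1 C=O (running total 7).
CH(NHCOCH3): amide, 1 C=O (running total 8).
COOH: carboxylic acid, 1 C=O (running total 9).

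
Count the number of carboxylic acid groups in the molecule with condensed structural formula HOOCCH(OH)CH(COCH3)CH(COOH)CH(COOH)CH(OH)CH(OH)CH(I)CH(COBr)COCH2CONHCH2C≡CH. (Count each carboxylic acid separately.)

3

Working along the chain:
  HOOC: –COOH: carbonyl C bonded to –OH and C → carboxylic acid (the –OH is not a separate alcohol).
  CH(OH): –OH on an sp³ carbon → alcohol (secondary).
  CH(COCH3): pendant –COCH3: carbonyl C bonded to two carbons → ketone.
  CH(COOH): pendant –COOH: carbonyl C bonded to C and –OH → carboxylic acid.
  CH(COOH): pendant –COOH: carbonyl C bonded to C and –OH → carboxylic acid.
  CH(OH): –OH on an sp³ carbon → alcohol (secondary).
  CH(OH): –OH on an sp³ carbon → alcohol (secondary).
  CH(I): halogen on an sp³ carbon → alkyl halide.
  CH(COBr): pendant –C(=O)X: carbonyl C bonded to C and halogen → acyl halide.
  CO: –C(=O)– with carbon on both sides → ketone.
  CH2CONHCH2: –C(=O)–N– linkage → amide (the N is not an amine).
  C≡CH: C≡C triple bond → alkyne.
Carboxylic acid appears at: HOOC, CH(COOH), CH(COOH) → 3.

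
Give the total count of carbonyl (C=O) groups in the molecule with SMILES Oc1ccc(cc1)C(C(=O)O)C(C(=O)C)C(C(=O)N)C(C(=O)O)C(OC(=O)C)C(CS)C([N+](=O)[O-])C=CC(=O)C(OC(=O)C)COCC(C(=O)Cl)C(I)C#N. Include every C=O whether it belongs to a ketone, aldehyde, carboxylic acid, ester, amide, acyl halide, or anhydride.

8

CH(COOH): carboxylic acid, 1 C=O (running total 1).
CH(COCH3): ketone, 1 C=O (running total 2).
CH(CONH2): amide, 1 C=O (running total 3).
CH(COOH): carboxylic acid, 1 C=O (running total 4).
CH(OCOCH3): ester, 1 C=O (running total 5).
CO: ketone, 1 C=O (running total 6).
CH(OCOCH3): ester, 1 C=O (running total 7).
CH(COCl): acyl halide, 1 C=O (running total 8).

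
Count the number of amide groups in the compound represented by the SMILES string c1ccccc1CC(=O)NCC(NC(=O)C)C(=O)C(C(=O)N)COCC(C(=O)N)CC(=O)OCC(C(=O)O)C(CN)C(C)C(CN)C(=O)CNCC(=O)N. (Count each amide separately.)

5

Taking each segment in turn:
  C6H5: C6H5– phenyl ring → arene.
  CH2CONHCH2: –C(=O)–N– linkage → amide (the N is not an amine).
  CH(NHCOCH3): pendant –NHC(=O)CH3: N bonded to a carbonyl → amide (not amine).
  CO: –C(=O)– with carbon on both sides → ketone.
  CH(CONH2): pendant –CONH2: carbonyl C bonded to C and N → amide.
  CH2OCH2: C–O–C with sp³ carbons on both sides and no adjacent C=O → ether.
  CH(CONH2): pendant –CONH2: carbonyl C bonded to C and N → amide.
  CH2COOCH2: –C(=O)–O–C with C on the carbonyl side → ester.
  CH(COOH): pendant –COOH: carbonyl C bonded to C and –OH → carboxylic acid.
  CH(CH2NH2): pendant –CH2NH2: N on sp³ C, no adjacent C=O → amine.
  CH(CH2NH2): pendant –CH2NH2: N on sp³ C, no adjacent C=O → amine.
  CO: –C(=O)– with carbon on both sides → ketone.
  CH2NHCH2: C–N–C with sp³ carbons and no adjacent C=O → amine (secondary).
  CONH2: –C(=O)NH2: carbonyl C bonded to C and to N → amide (the N is not a separate amine).
Amide appears at: CH2CONHCH2, CH(NHCOCH3), CH(CONH2), CH(CONH2), CONH2 → 5.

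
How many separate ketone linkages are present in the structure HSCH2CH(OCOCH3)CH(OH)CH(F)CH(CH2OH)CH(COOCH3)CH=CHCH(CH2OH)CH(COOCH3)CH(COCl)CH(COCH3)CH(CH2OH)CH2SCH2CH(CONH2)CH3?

1

–SH on an sp³ carbon → thiol.
pendant –OC(=O)CH3: an acyloxy group → ester.
–OH on an sp³ carbon → alcohol (secondary).
halogen on an sp³ carbon → alkyl halide.
pendant –CH2OH on an sp³ backbone C → alcohol.
pendant –COOCH3: carbonyl C bonded to C and –OCH3 → ester.
C=C double bond → alkene.
pendant –CH2OH on an sp³ backbone C → alcohol.
pendant –COOCH3: carbonyl C bonded to C and –OCH3 → ester.
pendant –C(=O)X: carbonyl C bonded to C and halogen → acyl halide.
pendant –COCH3: carbonyl C bonded to two carbons → ketone.
pendant –CH2OH on an sp³ backbone C → alcohol.
C–S–C linkage → sulfide (thioether).
pendant –CONH2: carbonyl C bonded to C and N → amide.
Ketone appears at: CH(COCH3) → 1.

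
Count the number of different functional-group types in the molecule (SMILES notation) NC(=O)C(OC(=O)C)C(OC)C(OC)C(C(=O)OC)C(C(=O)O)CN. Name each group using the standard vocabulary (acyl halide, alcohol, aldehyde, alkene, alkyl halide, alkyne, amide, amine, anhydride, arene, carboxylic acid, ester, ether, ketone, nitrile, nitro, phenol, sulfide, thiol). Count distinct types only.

Working along the chain:
  H2NCO: –C(=O)NH2: carbonyl C bonded to C and to N → amide (the N is not a separate amine).
  CH(OCOCH3): pendant –OC(=O)CH3: an acyloxy group → ester.
  CH(OCH3): pendant –OCH3: C–O–C with sp³ C, no adjacent C=O → ether.
  CH(OCH3): pendant –OCH3: C–O–C with sp³ C, no adjacent C=O → ether.
  CH(COOCH3): pendant –COOCH3: carbonyl C bonded to C and –OCH3 → ester.
  CH(COOH): pendant –COOH: carbonyl C bonded to C and –OH → carboxylic acid.
  CH2NH2: –NH2 on an sp³ carbon with no adjacent C=O → amine.
Distinct types present: amide, amine, carboxylic acid, ester, ether.

5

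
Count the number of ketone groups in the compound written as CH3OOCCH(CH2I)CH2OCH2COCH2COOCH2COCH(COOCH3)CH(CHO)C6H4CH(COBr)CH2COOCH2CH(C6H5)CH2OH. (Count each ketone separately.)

CH3O–C(=O)–: carbonyl C bonded to C and to –OCH3 → ester (not ketone + ether).
pendant –CH2X: halogen on sp³ carbon → alkyl halide.
C–O–C with sp³ carbons on both sides and no adjacent C=O → ether.
–C(=O)– with carbon on both sides → ketone.
–C(=O)–O–C with C on the carbonyl side → ester.
–C(=O)– with carbon on both sides → ketone.
pendant –COOCH3: carbonyl C bonded to C and –OCH3 → ester.
pendant –CHO: carbonyl C bonded to C and H → aldehyde.
para-disubstituted benzene ring → arene.
pendant –C(=O)X: carbonyl C bonded to C and halogen → acyl halide.
–C(=O)–O–C with C on the carbonyl side → ester.
pendant –C6H5: benzene ring → arene.
–OH on an sp³ carbon → alcohol.
Ketone appears at: CO, CO → 2.

2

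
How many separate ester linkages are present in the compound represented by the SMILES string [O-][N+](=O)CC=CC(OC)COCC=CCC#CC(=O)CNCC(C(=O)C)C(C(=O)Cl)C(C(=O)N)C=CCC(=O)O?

0

Taking each segment in turn:
  O2NCH2: –NO2 on carbon → nitro group.
  CH=CH: C=C double bond → alkene.
  CH(OCH3): pendant –OCH3: C–O–C with sp³ C, no adjacent C=O → ether.
  CH2OCH2: C–O–C with sp³ carbons on both sides and no adjacent C=O → ether.
  CH=CH: C=C double bond → alkene.
  C≡C: C≡C triple bond → alkyne.
  CO: –C(=O)– with carbon on both sides → ketone.
  CH2NHCH2: C–N–C with sp³ carbons and no adjacent C=O → amine (secondary).
  CH(COCH3): pendant –COCH3: carbonyl C bonded to two carbons → ketone.
  CH(COCl): pendant –C(=O)X: carbonyl C bonded to C and halogen → acyl halide.
  CH(CONH2): pendant –CONH2: carbonyl C bonded to C and N → amide.
  CH=CH: C=C double bond → alkene.
  COOH: –COOH: carbonyl C bonded to –OH and C → carboxylic acid (the –OH is not a separate alcohol).
No segment is a ester: CH(OCH3) is ether, not ester; CH2OCH2 is ether, not ester; CO is ketone, not ester. → 0.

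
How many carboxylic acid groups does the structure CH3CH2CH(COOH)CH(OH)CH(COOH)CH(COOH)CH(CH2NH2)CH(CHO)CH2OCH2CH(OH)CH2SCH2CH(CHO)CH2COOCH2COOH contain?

4

Taking each segment in turn:
  CH(COOH): pendant –COOH: carbonyl C bonded to C and –OH → carboxylic acid.
  CH(OH): –OH on an sp³ carbon → alcohol (secondary).
  CH(COOH): pendant –COOH: carbonyl C bonded to C and –OH → carboxylic acid.
  CH(COOH): pendant –COOH: carbonyl C bonded to C and –OH → carboxylic acid.
  CH(CH2NH2): pendant –CH2NH2: N on sp³ C, no adjacent C=O → amine.
  CH(CHO): pendant –CHO: carbonyl C bonded to C and H → aldehyde.
  CH2OCH2: C–O–C with sp³ carbons on both sides and no adjacent C=O → ether.
  CH(OH): –OH on an sp³ carbon → alcohol (secondary).
  CH2SCH2: C–S–C linkage → sulfide (thioether).
  CH(CHO): pendant –CHO: carbonyl C bonded to C and H → aldehyde.
  CH2COOCH2: –C(=O)–O–C with C on the carbonyl side → ester.
  COOH: –COOH: carbonyl C bonded to –OH and C → carboxylic acid (the –OH is not a separate alcohol).
Carboxylic acid appears at: CH(COOH), CH(COOH), CH(COOH), COOH → 4.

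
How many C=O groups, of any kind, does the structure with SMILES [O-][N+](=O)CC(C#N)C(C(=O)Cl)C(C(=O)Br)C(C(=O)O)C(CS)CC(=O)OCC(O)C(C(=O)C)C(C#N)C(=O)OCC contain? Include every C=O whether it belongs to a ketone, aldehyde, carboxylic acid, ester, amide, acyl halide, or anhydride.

CH(COCl): acyl halide, 1 C=O (running total 1).
CH(COBr): acyl halide, 1 C=O (running total 2).
CH(COOH): carboxylic acid, 1 C=O (running total 3).
CH2COOCH2: ester, 1 C=O (running total 4).
CH(COCH3): ketone, 1 C=O (running total 5).
COOCH2CH3: ester, 1 C=O (running total 6).

6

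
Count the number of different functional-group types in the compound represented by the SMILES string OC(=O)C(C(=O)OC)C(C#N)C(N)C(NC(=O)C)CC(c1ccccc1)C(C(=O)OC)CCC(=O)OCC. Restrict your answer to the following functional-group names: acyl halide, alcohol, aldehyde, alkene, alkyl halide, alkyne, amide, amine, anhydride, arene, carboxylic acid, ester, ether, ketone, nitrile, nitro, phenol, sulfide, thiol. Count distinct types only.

6

–COOH: carbonyl C bonded to –OH and C → carboxylic acid (the –OH is not a separate alcohol).
pendant –COOCH3: carbonyl C bonded to C and –OCH3 → ester.
pendant –C≡N: nitrile.
–NH2 on an sp³ carbon with no adjacent C=O → amine.
pendant –NHC(=O)CH3: N bonded to a carbonyl → amide (not amine).
pendant –C6H5: benzene ring → arene.
pendant –COOCH3: carbonyl C bonded to C and –OCH3 → ester.
–C(=O)–O–C with C on the carbonyl side → ester.
Distinct types present: amide, amine, arene, carboxylic acid, ester, nitrile.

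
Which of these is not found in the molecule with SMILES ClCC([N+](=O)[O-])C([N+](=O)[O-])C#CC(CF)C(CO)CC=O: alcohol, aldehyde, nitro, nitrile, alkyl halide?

alcohol: present (CH(CH2OH) — pendant –CH2OH on an sp³ backbone C → alcohol).
aldehyde: present (CHO — terminal –CHO: carbonyl C bonded to H and C → aldehyde).
nitro: present (CH(NO2) — –NO2 on an sp³ carbon → nitro (the N=O is not a carbonyl)).
alkyl halide: present (ClCH2 — halogen on an sp³ carbon → alkyl halide).
nitrile: absent. In C≡C, the triple bond is C≡C, not C≡N.

nitrile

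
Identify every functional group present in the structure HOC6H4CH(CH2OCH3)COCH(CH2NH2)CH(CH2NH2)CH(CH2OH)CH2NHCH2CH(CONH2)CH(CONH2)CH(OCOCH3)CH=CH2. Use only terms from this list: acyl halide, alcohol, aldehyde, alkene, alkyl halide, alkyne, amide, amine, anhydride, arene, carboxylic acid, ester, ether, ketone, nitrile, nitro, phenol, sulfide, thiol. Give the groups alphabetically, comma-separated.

alcohol, alkene, amide, amine, arene, ester, ether, ketone, phenol

Taking each segment in turn:
  HOC6H4: –OH attached directly to an aromatic ring → phenol (not alcohol); the ring itself is an arene.
  CH(CH2OCH3): pendant –CH2OCH3: C–O–C linkage → ether.
  CO: –C(=O)– with carbon on both sides → ketone.
  CH(CH2NH2): pendant –CH2NH2: N on sp³ C, no adjacent C=O → amine.
  CH(CH2NH2): pendant –CH2NH2: N on sp³ C, no adjacent C=O → amine.
  CH(CH2OH): pendant –CH2OH on an sp³ backbone C → alcohol.
  CH2NHCH2: C–N–C with sp³ carbons and no adjacent C=O → amine (secondary).
  CH(CONH2): pendant –CONH2: carbonyl C bonded to C and N → amide.
  CH(CONH2): pendant –CONH2: carbonyl C bonded to C and N → amide.
  CH(OCOCH3): pendant –OC(=O)CH3: an acyloxy group → ester.
  CH=CH2: C=C double bond → alkene.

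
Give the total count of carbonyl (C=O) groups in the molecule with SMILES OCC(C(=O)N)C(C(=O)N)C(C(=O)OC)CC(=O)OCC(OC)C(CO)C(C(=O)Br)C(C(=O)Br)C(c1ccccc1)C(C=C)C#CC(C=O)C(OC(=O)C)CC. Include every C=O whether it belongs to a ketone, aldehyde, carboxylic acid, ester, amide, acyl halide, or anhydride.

8

CH(CONH2): amide, 1 C=O (running total 1).
CH(CONH2): amide, 1 C=O (running total 2).
CH(COOCH3): ester, 1 C=O (running total 3).
CH2COOCH2: ester, 1 C=O (running total 4).
CH(COBr): acyl halide, 1 C=O (running total 5).
CH(COBr): acyl halide, 1 C=O (running total 6).
CH(CHO): aldehyde, 1 C=O (running total 7).
CH(OCOCH3): ester, 1 C=O (running total 8).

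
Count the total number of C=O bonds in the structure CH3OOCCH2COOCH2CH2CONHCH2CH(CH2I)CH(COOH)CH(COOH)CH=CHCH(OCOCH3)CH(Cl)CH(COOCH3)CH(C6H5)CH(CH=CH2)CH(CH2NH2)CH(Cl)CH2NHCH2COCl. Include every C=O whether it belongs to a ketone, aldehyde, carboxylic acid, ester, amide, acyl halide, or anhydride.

8

CH3OOC: ester, 1 C=O (running total 1).
CH2COOCH2: ester, 1 C=O (running total 2).
CH2CONHCH2: amide, 1 C=O (running total 3).
CH(COOH): carboxylic acid, 1 C=O (running total 4).
CH(COOH): carboxylic acid, 1 C=O (running total 5).
CH(OCOCH3): ester, 1 C=O (running total 6).
CH(COOCH3): ester, 1 C=O (running total 7).
COCl: acyl halide, 1 C=O (running total 8).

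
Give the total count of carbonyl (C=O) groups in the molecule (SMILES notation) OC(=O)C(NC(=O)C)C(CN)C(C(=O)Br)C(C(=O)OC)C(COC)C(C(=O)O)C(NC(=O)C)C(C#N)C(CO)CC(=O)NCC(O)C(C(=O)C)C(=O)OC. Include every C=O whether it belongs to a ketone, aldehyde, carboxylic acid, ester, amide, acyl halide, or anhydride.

HOOC: carboxylic acid, 1 C=O (running total 1).
CH(NHCOCH3): amide, 1 C=O (running total 2).
CH(COBr): acyl halide, 1 C=O (running total 3).
CH(COOCH3): ester, 1 C=O (running total 4).
CH(COOH): carboxylic acid, 1 C=O (running total 5).
CH(NHCOCH3): amide, 1 C=O (running total 6).
CH2CONHCH2: amide, 1 C=O (running total 7).
CH(COCH3): ketone, 1 C=O (running total 8).
COOCH3: ester, 1 C=O (running total 9).

9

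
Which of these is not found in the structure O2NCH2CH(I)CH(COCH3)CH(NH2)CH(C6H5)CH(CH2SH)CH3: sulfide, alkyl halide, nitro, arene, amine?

nitro: present (O2NCH2 — –NO2 on carbon → nitro group).
alkyl halide: present (CH(I) — halogen on an sp³ carbon → alkyl halide).
amine: present (CH(NH2) — –NH2 on an sp³ carbon with no adjacent C=O → amine).
arene: present (CH(C6H5) — pendant –C6H5: benzene ring → arene).
sulfide: no segment matches this pattern.

sulfide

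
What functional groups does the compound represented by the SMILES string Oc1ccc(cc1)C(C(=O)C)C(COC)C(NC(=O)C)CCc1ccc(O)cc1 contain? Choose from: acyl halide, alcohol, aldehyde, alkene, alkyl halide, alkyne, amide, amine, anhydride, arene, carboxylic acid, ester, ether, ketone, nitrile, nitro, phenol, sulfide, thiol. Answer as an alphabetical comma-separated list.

Taking each segment in turn:
  HOC6H4: –OH attached directly to an aromatic ring → phenol (not alcohol); the ring itself is an arene.
  CH(COCH3): pendant –COCH3: carbonyl C bonded to two carbons → ketone.
  CH(CH2OCH3): pendant –CH2OCH3: C–O–C linkage → ether.
  CH(NHCOCH3): pendant –NHC(=O)CH3: N bonded to a carbonyl → amide (not amine).
  C6H4OH: –OH attached directly to an aromatic ring → phenol (not alcohol); the ring itself is an arene.

amide, arene, ether, ketone, phenol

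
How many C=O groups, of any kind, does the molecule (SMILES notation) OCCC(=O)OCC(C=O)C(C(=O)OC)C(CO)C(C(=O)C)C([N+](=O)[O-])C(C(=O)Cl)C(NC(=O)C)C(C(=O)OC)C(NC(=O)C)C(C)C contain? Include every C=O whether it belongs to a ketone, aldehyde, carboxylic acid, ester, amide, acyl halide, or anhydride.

CH2COOCH2: ester, 1 C=O (running total 1).
CH(CHO): aldehyde, 1 C=O (running total 2).
CH(COOCH3): ester, 1 C=O (running total 3).
CH(COCH3): ketone, 1 C=O (running total 4).
CH(COCl): acyl halide, 1 C=O (running total 5).
CH(NHCOCH3): amide, 1 C=O (running total 6).
CH(COOCH3): ester, 1 C=O (running total 7).
CH(NHCOCH3): amide, 1 C=O (running total 8).

8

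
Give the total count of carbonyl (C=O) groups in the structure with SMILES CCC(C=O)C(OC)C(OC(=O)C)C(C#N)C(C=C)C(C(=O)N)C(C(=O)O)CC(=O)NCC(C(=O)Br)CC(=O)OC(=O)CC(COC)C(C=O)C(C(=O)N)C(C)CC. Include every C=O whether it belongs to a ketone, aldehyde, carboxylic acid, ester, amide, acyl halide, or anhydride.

CH(CHO): aldehyde, 1 C=O (running total 1).
CH(OCOCH3): ester, 1 C=O (running total 2).
CH(CONH2): amide, 1 C=O (running total 3).
CH(COOH): carboxylic acid, 1 C=O (running total 4).
CH2CONHCH2: amide, 1 C=O (running total 5).
CH(COBr): acyl halide, 1 C=O (running total 6).
CH2CO-O-COCH2: anhydride, 2 C=O (running total 8).
CH(CHO): aldehyde, 1 C=O (running total 9).
CH(CONH2): amide, 1 C=O (running total 10).

10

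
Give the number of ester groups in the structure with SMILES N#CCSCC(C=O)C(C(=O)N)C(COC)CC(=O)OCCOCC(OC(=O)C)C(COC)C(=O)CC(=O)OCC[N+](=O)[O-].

3

N≡C–: carbon triple-bonded to nitrogen → nitrile.
C–S–C linkage → sulfide (thioether).
pendant –CHO: carbonyl C bonded to C and H → aldehyde.
pendant –CONH2: carbonyl C bonded to C and N → amide.
pendant –CH2OCH3: C–O–C linkage → ether.
–C(=O)–O–C with C on the carbonyl side → ester.
C–O–C with sp³ carbons on both sides and no adjacent C=O → ether.
pendant –OC(=O)CH3: an acyloxy group → ester.
pendant –CH2OCH3: C–O–C linkage → ether.
–C(=O)– with carbon on both sides → ketone.
–C(=O)–O–C with C on the carbonyl side → ester.
–NO2 on carbon → nitro group.
Ester appears at: CH2COOCH2, CH(OCOCH3), CH2COOCH2 → 3.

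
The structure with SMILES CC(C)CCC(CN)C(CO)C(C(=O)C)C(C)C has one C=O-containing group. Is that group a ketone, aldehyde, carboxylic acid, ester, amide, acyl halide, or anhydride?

ketone

The carbonyl is in the CH(COCH3) segment: pendant –COCH3: carbonyl C bonded to two carbons → ketone.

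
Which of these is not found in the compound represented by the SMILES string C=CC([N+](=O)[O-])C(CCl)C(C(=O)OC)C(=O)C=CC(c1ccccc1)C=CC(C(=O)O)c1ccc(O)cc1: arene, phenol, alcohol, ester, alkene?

alkene: present (CH2=CH — C=C double bond → alkene).
arene: present (CH(C6H5) — pendant –C6H5: benzene ring → arene).
phenol: present (C6H4OH — –OH attached directly to an aromatic ring → phenol (not alcohol); the ring itself is an arene).
ester: present (CH(COOCH3) — pendant –COOCH3: carbonyl C bonded to C and –OCH3 → ester).
alcohol: absent. In CH(COOH), the –OH sits on a carbonyl carbon, making it part of a carboxylic acid, not an alcohol. In C6H4OH, the –OH is on an aromatic ring carbon; that is a phenol, not an alcohol.

alcohol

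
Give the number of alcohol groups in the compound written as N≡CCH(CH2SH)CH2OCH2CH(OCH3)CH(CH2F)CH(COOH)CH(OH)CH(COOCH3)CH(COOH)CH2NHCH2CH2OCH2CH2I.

1

Taking each segment in turn:
  N≡C: N≡C–: carbon triple-bonded to nitrogen → nitrile.
  CH(CH2SH): pendant –CH2SH → thiol.
  CH2OCH2: C–O–C with sp³ carbons on both sides and no adjacent C=O → ether.
  CH(OCH3): pendant –OCH3: C–O–C with sp³ C, no adjacent C=O → ether.
  CH(CH2F): pendant –CH2X: halogen on sp³ carbon → alkyl halide.
  CH(COOH): pendant –COOH: carbonyl C bonded to C and –OH → carboxylic acid.
  CH(OH): –OH on an sp³ carbon → alcohol (secondary).
  CH(COOCH3): pendant –COOCH3: carbonyl C bonded to C and –OCH3 → ester.
  CH(COOH): pendant –COOH: carbonyl C bonded to C and –OH → carboxylic acid.
  CH2NHCH2: C–N–C with sp³ carbons and no adjacent C=O → amine (secondary).
  CH2OCH2: C–O–C with sp³ carbons on both sides and no adjacent C=O → ether.
  CH2I: halogen on an sp³ carbon → alkyl halide.
Alcohol appears at: CH(OH) → 1.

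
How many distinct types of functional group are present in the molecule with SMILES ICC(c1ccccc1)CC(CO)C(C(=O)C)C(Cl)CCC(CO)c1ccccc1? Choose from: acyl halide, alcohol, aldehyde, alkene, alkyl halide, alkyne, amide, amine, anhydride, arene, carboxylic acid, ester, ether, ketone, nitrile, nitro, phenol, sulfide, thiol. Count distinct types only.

Taking each segment in turn:
  ICH2: halogen on an sp³ carbon → alkyl halide.
  CH(C6H5): pendant –C6H5: benzene ring → arene.
  CH(CH2OH): pendant –CH2OH on an sp³ backbone C → alcohol.
  CH(COCH3): pendant –COCH3: carbonyl C bonded to two carbons → ketone.
  CH(Cl): halogen on an sp³ carbon → alkyl halide.
  CH(CH2OH): pendant –CH2OH on an sp³ backbone C → alcohol.
  C6H5: –C6H5 phenyl ring → arene.
Distinct types present: alcohol, alkyl halide, arene, ketone.

4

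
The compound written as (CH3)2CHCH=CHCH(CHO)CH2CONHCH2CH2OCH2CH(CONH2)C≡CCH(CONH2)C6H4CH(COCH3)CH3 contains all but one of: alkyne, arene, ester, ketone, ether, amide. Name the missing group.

ether: present (CH2OCH2 — C–O–C with sp³ carbons on both sides and no adjacent C=O → ether).
ketone: present (CH(COCH3) — pendant –COCH3: carbonyl C bonded to two carbons → ketone).
amide: present (CH2CONHCH2 — –C(=O)–N– linkage → amide (the N is not an amine)).
arene: present (C6H4 — para-disubstituted benzene ring → arene).
alkyne: present (C≡C — C≡C triple bond → alkyne).
ester: no segment matches this pattern.

ester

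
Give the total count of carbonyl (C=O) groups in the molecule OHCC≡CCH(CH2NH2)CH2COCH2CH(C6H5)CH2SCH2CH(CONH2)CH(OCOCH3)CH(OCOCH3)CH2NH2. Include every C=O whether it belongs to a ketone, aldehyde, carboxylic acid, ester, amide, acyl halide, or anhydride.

5

OHC: aldehyde, 1 C=O (running total 1).
CO: ketone, 1 C=O (running total 2).
CH(CONH2): amide, 1 C=O (running total 3).
CH(OCOCH3): ester, 1 C=O (running total 4).
CH(OCOCH3): ester, 1 C=O (running total 5).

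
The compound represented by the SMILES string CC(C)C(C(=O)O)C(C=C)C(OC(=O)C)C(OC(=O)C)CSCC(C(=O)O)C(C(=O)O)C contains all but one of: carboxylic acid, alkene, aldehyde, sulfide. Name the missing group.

aldehyde

sulfide: present (CH2SCH2 — C–S–C linkage → sulfide (thioether)).
alkene: present (CH(CH=CH2) — pendant –CH=CH2: C=C double bond → alkene).
carboxylic acid: present (CH(COOH) — pendant –COOH: carbonyl C bonded to C and –OH → carboxylic acid).
aldehyde: absent. In CH(COOH), the carbonyl carbon bears –OH, not –H, so it is a carboxylic acid.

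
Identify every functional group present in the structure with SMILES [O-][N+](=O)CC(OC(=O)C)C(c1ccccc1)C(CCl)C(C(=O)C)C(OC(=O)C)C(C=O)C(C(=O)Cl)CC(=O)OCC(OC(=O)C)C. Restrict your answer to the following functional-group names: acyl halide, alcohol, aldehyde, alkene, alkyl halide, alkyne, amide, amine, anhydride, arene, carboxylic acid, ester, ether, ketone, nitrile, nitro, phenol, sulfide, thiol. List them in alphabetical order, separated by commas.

Reading the structure from left to right:
  O2NCH2: –NO2 on carbon → nitro group.
  CH(OCOCH3): pendant –OC(=O)CH3: an acyloxy group → ester.
  CH(C6H5): pendant –C6H5: benzene ring → arene.
  CH(CH2Cl): pendant –CH2X: halogen on sp³ carbon → alkyl halide.
  CH(COCH3): pendant –COCH3: carbonyl C bonded to two carbons → ketone.
  CH(OCOCH3): pendant –OC(=O)CH3: an acyloxy group → ester.
  CH(CHO): pendant –CHO: carbonyl C bonded to C and H → aldehyde.
  CH(COCl): pendant –C(=O)X: carbonyl C bonded to C and halogen → acyl halide.
  CH2COOCH2: –C(=O)–O–C with C on the carbonyl side → ester.
  CH(OCOCH3): pendant –OC(=O)CH3: an acyloxy group → ester.

acyl halide, aldehyde, alkyl halide, arene, ester, ketone, nitro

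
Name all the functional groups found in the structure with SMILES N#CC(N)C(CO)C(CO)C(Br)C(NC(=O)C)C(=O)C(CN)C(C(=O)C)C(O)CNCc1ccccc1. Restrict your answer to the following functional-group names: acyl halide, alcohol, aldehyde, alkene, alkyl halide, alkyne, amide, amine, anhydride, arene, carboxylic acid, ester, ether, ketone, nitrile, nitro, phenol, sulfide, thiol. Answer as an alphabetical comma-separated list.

alcohol, alkyl halide, amide, amine, arene, ketone, nitrile

Reading the structure from left to right:
  N≡C: N≡C–: carbon triple-bonded to nitrogen → nitrile.
  CH(NH2): –NH2 on an sp³ carbon with no adjacent C=O → amine.
  CH(CH2OH): pendant –CH2OH on an sp³ backbone C → alcohol.
  CH(CH2OH): pendant –CH2OH on an sp³ backbone C → alcohol.
  CH(Br): halogen on an sp³ carbon → alkyl halide.
  CH(NHCOCH3): pendant –NHC(=O)CH3: N bonded to a carbonyl → amide (not amine).
  CO: –C(=O)– with carbon on both sides → ketone.
  CH(CH2NH2): pendant –CH2NH2: N on sp³ C, no adjacent C=O → amine.
  CH(COCH3): pendant –COCH3: carbonyl C bonded to two carbons → ketone.
  CH(OH): –OH on an sp³ carbon → alcohol (secondary).
  CH2NHCH2: C–N–C with sp³ carbons and no adjacent C=O → amine (secondary).
  C6H5: –C6H5 phenyl ring → arene.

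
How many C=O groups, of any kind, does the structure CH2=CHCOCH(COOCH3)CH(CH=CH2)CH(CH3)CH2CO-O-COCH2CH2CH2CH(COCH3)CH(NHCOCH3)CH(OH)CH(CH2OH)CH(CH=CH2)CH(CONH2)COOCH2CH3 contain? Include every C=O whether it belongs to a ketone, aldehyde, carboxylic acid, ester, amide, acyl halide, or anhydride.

8

CO: ketone, 1 C=O (running total 1).
CH(COOCH3): ester, 1 C=O (running total 2).
CH2CO-O-COCH2: anhydride, 2 C=O (running total 4).
CH(COCH3): ketone, 1 C=O (running total 5).
CH(NHCOCH3): amide, 1 C=O (running total 6).
CH(CONH2): amide, 1 C=O (running total 7).
COOCH2CH3: ester, 1 C=O (running total 8).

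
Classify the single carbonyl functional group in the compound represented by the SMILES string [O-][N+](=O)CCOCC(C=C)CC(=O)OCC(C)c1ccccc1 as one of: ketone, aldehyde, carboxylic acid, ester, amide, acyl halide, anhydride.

The carbonyl is in the CH2COOCH2 segment: –C(=O)–O–C with C on the carbonyl side → ester.

ester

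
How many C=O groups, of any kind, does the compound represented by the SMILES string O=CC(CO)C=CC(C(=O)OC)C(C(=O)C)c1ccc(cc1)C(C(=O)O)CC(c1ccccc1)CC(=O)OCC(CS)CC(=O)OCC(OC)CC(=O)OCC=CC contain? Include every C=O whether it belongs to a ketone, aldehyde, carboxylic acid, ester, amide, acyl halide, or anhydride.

7

OHC: aldehyde, 1 C=O (running total 1).
CH(COOCH3): ester, 1 C=O (running total 2).
CH(COCH3): ketone, 1 C=O (running total 3).
CH(COOH): carboxylic acid, 1 C=O (running total 4).
CH2COOCH2: ester, 1 C=O (running total 5).
CH2COOCH2: ester, 1 C=O (running total 6).
CH2COOCH2: ester, 1 C=O (running total 7).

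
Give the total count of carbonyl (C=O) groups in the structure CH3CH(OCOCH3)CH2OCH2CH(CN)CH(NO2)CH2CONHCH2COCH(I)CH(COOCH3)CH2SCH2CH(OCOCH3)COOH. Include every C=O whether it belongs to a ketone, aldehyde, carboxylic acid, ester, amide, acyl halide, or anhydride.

CH(OCOCH3): ester, 1 C=O (running total 1).
CH2CONHCH2: amide, 1 C=O (running total 2).
CO: ketone, 1 C=O (running total 3).
CH(COOCH3): ester, 1 C=O (running total 4).
CH(OCOCH3): ester, 1 C=O (running total 5).
COOH: carboxylic acid, 1 C=O (running total 6).

6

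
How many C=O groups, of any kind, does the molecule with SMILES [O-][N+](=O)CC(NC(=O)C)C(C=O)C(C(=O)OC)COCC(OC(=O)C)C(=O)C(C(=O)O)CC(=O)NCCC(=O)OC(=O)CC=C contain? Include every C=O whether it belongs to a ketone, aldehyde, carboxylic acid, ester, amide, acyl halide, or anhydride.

9

CH(NHCOCH3): amide, 1 C=O (running total 1).
CH(CHO): aldehyde, 1 C=O (running total 2).
CH(COOCH3): ester, 1 C=O (running total 3).
CH(OCOCH3): ester, 1 C=O (running total 4).
CO: ketone, 1 C=O (running total 5).
CH(COOH): carboxylic acid, 1 C=O (running total 6).
CH2CONHCH2: amide, 1 C=O (running total 7).
CH2CO-O-COCH2: anhydride, 2 C=O (running total 9).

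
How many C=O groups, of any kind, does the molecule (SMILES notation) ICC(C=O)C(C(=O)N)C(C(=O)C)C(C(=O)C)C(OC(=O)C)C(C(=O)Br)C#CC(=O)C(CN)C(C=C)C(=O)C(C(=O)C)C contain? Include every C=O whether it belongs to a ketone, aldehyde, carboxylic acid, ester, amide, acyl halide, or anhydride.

9

CH(CHO): aldehyde, 1 C=O (running total 1).
CH(CONH2): amide, 1 C=O (running total 2).
CH(COCH3): ketone, 1 C=O (running total 3).
CH(COCH3): ketone, 1 C=O (running total 4).
CH(OCOCH3): ester, 1 C=O (running total 5).
CH(COBr): acyl halide, 1 C=O (running total 6).
CO: ketone, 1 C=O (running total 7).
CO: ketone, 1 C=O (running total 8).
CH(COCH3): ketone, 1 C=O (running total 9).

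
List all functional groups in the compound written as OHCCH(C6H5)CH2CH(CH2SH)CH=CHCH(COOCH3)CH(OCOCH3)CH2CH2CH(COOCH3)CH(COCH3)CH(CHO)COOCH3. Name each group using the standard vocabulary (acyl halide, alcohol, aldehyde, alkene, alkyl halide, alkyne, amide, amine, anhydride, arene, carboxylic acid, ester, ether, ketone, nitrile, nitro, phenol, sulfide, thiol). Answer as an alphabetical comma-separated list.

terminal –CHO: carbonyl C bonded to H and C → aldehyde.
pendant –C6H5: benzene ring → arene.
pendant –CH2SH → thiol.
C=C double bond → alkene.
pendant –COOCH3: carbonyl C bonded to C and –OCH3 → ester.
pendant –OC(=O)CH3: an acyloxy group → ester.
pendant –COOCH3: carbonyl C bonded to C and –OCH3 → ester.
pendant –COCH3: carbonyl C bonded to two carbons → ketone.
pendant –CHO: carbonyl C bonded to C and H → aldehyde.
–C(=O)OCH3: carbonyl C bonded to C and to –OCH3 → ester (not ketone + ether).

aldehyde, alkene, arene, ester, ketone, thiol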